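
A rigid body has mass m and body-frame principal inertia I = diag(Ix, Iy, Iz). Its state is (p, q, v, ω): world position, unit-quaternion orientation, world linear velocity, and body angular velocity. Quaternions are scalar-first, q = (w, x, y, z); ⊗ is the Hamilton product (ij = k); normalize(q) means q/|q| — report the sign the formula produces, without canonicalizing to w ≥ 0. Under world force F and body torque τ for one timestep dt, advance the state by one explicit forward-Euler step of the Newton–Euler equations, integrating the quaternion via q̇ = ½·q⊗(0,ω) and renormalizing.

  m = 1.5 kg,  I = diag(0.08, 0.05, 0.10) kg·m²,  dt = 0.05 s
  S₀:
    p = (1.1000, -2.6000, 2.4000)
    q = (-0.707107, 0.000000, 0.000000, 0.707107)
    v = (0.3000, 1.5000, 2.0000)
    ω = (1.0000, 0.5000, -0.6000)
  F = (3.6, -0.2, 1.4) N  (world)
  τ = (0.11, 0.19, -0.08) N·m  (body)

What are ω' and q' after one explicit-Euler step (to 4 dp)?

precession coupling ω×(Iω) = (-0.0150, 0.0120, -0.0150)
angular accel α = (1.5625, 3.5600, -0.6500)
ω' = ω + α·dt = (1.0781, 0.6780, -0.6325)
Hamilton product q⊗(0,ω) = (0.4242642, -1.0606605, 0.3535535, 0.4242642)
updated quaternion q' = (-0.6962, -0.0265, 0.0088, 0.7174)

ω' = (1.0781, 0.6780, -0.6325)
q' = (-0.6962, -0.0265, 0.0088, 0.7174)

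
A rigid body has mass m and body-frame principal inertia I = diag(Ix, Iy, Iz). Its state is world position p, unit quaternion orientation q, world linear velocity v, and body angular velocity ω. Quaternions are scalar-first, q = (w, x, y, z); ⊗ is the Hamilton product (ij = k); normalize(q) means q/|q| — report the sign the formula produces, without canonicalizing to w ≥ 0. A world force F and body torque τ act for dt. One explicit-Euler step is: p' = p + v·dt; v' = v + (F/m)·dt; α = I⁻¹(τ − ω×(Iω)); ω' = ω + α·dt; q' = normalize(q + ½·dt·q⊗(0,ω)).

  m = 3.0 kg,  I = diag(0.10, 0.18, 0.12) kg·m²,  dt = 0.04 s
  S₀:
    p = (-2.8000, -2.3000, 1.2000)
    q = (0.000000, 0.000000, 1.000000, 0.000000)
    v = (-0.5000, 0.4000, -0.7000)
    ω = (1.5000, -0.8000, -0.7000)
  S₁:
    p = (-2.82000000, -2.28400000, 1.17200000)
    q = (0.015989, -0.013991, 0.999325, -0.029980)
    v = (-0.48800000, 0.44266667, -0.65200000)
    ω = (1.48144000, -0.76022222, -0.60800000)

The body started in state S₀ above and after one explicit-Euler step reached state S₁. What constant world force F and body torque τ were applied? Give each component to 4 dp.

v₁ − v₀ = (0.01200000, 0.04266667, 0.04800000)
F = m·Δv/dt = (0.9000, 3.2000, 3.6000)
rate change Δω = (-0.01856000, 0.03977778, 0.09200000)
τ = I·(Δω/dt) + ω₀×(Iω₀) = (-0.0800, 0.2000, 0.1800)

F = (0.9000, 3.2000, 3.6000)
τ = (-0.0800, 0.2000, 0.1800)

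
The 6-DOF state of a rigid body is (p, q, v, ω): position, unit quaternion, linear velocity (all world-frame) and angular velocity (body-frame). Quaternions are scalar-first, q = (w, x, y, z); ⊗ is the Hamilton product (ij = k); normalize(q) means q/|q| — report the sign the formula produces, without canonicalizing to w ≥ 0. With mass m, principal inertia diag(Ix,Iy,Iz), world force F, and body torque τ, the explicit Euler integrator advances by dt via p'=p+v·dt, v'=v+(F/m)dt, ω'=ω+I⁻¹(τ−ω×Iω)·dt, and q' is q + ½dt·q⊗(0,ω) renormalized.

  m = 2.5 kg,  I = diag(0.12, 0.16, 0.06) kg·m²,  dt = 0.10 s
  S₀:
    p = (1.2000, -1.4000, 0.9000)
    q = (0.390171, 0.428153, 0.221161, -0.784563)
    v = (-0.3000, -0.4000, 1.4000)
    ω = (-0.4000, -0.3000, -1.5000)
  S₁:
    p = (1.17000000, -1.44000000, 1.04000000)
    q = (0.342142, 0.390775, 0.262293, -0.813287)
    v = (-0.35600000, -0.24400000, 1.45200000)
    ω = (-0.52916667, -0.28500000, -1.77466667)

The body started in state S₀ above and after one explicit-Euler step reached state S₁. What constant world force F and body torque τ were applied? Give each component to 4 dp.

F = (-1.4000, 3.9000, 1.3000)
τ = (-0.2000, 0.0600, -0.1600)

v₁ − v₀ = (-0.05600000, 0.15600000, 0.05200000)
F = m·Δv/dt = (-1.4000, 3.9000, 1.3000)
rate change Δω = (-0.12916667, 0.01500000, -0.27466667)
precession coupling = (-0.0450, 0.0360, 0.0048)
applied torque τ = (-0.2000, 0.0600, -0.1600)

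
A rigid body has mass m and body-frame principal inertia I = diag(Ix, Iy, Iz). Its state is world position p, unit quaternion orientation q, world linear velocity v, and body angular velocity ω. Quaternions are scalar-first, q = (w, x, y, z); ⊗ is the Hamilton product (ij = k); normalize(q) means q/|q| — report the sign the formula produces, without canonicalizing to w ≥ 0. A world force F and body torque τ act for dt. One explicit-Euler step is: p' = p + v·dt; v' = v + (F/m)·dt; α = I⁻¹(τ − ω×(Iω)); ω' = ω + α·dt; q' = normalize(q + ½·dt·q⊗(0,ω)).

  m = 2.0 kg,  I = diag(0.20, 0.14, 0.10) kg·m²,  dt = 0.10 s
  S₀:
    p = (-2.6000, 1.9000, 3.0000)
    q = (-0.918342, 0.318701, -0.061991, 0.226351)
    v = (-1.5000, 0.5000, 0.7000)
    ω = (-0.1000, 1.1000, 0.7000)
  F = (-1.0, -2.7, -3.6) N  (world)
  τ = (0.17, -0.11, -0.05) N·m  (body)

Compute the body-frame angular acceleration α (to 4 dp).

precession coupling ω×(Iω) = (-0.0308, -0.0070, 0.0066)
α = I⁻¹(τ − ω×Iω) = (1.0040, -0.7357, -0.5660)

α = (1.0040, -0.7357, -0.5660)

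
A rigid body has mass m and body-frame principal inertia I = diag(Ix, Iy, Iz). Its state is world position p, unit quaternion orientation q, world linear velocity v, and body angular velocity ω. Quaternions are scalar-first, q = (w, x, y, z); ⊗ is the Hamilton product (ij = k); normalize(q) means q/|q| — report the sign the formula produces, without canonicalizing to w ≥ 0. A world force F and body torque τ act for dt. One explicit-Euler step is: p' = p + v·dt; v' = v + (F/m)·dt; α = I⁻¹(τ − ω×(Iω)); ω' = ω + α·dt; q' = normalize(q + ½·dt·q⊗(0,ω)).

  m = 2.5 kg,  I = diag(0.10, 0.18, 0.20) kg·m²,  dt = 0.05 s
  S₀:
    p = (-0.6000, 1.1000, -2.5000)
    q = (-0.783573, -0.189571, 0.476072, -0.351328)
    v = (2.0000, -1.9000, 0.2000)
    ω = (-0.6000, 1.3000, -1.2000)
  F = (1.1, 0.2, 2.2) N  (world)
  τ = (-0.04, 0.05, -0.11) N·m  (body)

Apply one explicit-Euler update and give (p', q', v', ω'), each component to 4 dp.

p' = (-0.5000, 1.0050, -2.4900)
q' = (-0.8115, -0.1805, 0.4497, -0.3265)
v' = (2.0220, -1.8960, 0.2440)
ω' = (-0.6044, 1.3339, -1.2119)

precession coupling ω×(Iω) = (-0.0312, -0.0720, -0.0624)
α = I⁻¹(τ − ω×Iω) = (-0.0880, 0.6778, -0.2380)
new body rate ω' = (-0.6044, 1.3339, -1.2119)
2q̇ = q⊗(0,ω) = (-1.1542298, 0.3555838, -1.0353333, 0.9794885)
q' = normalize(q + ½dt·q⊗(0,ω)) = (-0.8115, -0.1805, 0.4497, -0.3265)
linear accel F/m = (0.4400, 0.0800, 0.8800)
new position p' = (-0.5000, 1.0050, -2.4900)
new velocity v' = (2.0220, -1.8960, 0.2440)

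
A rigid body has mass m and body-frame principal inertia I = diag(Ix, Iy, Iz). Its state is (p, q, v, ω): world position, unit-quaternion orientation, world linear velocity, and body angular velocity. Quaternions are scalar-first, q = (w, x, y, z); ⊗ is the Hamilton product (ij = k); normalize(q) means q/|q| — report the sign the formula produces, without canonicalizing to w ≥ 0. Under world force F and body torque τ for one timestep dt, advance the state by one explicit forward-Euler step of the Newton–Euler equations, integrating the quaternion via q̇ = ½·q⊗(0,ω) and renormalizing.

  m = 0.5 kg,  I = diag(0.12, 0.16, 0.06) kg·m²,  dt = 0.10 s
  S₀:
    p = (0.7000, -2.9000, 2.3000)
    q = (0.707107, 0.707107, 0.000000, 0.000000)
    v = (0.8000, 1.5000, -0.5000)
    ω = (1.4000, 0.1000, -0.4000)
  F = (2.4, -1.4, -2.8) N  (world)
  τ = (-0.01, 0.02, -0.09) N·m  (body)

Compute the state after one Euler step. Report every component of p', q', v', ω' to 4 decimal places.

α = I⁻¹(τ − ω×Iω) = (-0.1167, 0.3350, -1.5933)
ω' = ω + α·dt = (1.3883, 0.1335, -0.5593)
2q̇ = q⊗(0,ω) = (-0.9899498, 0.9899498, 0.3535535, -0.2121321)
q + ½dt·q⊗(0,ω), renormalized = (0.6559, 0.7546, 0.0176, -0.0106)
linear accel F/m = (4.8000, -2.8000, -5.6000)
p + v·dt = (0.7800, -2.7500, 2.2500)
new velocity v' = (1.2800, 1.2200, -1.0600)

p' = (0.7800, -2.7500, 2.2500)
q' = (0.6559, 0.7546, 0.0176, -0.0106)
v' = (1.2800, 1.2200, -1.0600)
ω' = (1.3883, 0.1335, -0.5593)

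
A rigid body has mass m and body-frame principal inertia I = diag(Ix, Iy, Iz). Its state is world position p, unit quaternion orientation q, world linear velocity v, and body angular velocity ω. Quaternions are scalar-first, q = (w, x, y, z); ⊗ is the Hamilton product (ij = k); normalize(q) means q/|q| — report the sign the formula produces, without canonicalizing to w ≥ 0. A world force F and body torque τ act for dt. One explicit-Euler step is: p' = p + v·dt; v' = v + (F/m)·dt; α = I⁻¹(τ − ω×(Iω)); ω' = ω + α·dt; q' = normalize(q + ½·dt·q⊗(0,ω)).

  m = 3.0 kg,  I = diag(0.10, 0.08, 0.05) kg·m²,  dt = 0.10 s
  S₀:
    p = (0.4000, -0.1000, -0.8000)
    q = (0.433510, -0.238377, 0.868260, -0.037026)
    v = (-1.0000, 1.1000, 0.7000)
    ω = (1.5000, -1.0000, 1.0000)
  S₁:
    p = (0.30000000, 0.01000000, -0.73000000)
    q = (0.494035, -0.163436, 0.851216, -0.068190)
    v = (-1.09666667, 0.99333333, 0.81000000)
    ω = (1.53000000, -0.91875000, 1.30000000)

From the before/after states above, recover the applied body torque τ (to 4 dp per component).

τ = (0.0600, 0.1400, 0.1800)

Δω = ω₁−ω₀ = (0.03000000, 0.08125000, 0.30000000)
precession coupling = (0.0300, 0.0750, 0.0300)
τ = I·(Δω/dt) + ω₀×(Iω₀) = (0.0600, 0.1400, 0.1800)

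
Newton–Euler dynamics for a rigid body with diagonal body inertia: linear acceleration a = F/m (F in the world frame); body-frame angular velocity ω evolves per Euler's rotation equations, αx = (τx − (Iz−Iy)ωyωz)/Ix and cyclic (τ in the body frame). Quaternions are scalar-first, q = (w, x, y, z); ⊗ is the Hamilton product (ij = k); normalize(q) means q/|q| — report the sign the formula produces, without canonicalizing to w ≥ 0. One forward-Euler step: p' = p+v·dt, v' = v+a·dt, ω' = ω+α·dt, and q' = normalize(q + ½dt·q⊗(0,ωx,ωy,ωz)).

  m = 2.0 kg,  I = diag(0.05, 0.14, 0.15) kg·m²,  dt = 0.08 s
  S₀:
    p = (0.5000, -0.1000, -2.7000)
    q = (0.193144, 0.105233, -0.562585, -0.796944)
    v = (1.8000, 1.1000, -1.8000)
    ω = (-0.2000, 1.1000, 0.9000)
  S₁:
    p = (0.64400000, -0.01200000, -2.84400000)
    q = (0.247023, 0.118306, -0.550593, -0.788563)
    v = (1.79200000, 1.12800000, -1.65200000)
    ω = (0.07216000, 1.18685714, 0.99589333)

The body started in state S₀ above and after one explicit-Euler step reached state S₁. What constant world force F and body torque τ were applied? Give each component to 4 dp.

Δv = v₁−v₀ = (-0.00800000, 0.02800000, 0.14800000)
applied force F = (-0.2000, 0.7000, 3.7000)
Δω = ω₁−ω₀ = (0.27216000, 0.08685714, 0.09589333)
I·α + gyro = (0.1800, 0.1700, 0.1600)

F = (-0.2000, 0.7000, 3.7000)
τ = (0.1800, 0.1700, 0.1600)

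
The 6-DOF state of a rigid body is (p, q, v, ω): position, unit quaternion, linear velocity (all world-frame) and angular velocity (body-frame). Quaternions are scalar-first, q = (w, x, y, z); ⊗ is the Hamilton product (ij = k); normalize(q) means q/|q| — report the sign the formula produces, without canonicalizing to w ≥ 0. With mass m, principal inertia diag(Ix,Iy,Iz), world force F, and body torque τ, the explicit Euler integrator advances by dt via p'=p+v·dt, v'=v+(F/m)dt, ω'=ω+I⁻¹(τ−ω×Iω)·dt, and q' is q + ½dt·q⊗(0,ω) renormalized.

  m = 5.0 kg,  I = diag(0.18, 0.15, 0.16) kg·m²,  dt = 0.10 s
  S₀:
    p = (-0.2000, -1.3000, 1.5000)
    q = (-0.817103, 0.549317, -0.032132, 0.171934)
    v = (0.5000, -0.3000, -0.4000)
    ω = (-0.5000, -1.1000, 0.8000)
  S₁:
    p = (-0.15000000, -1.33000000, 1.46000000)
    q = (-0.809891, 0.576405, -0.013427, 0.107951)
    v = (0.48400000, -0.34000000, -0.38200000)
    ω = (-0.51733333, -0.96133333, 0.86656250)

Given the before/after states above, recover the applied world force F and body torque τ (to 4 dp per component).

F = (-0.8000, -2.0000, 0.9000)
τ = (-0.0400, 0.2000, 0.0900)

Δv = v₁−v₀ = (-0.01600000, -0.04000000, 0.01800000)
F = m·Δv/dt = (-0.8000, -2.0000, 0.9000)
rate change Δω = (-0.01733333, 0.13866667, 0.06656250)
applied torque τ = (-0.0400, 0.2000, 0.0900)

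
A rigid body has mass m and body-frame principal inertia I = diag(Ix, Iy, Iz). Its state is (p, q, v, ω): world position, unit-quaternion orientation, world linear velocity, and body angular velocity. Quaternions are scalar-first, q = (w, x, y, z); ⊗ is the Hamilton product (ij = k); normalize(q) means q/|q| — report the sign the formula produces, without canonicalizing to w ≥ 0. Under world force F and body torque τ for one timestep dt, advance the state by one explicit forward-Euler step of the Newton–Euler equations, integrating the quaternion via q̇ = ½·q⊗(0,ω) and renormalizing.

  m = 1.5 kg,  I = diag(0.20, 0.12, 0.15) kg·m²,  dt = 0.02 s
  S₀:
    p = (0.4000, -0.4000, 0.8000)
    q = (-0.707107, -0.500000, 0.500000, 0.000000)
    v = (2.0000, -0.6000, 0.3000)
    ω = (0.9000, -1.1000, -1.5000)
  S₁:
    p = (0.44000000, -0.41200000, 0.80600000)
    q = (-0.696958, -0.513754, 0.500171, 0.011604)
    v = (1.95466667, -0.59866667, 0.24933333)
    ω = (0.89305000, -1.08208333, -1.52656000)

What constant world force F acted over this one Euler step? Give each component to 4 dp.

velocity change Δv = (-0.04533333, 0.00133333, -0.05066667)
applied force F = (-3.4000, 0.1000, -3.8000)

F = (-3.4000, 0.1000, -3.8000)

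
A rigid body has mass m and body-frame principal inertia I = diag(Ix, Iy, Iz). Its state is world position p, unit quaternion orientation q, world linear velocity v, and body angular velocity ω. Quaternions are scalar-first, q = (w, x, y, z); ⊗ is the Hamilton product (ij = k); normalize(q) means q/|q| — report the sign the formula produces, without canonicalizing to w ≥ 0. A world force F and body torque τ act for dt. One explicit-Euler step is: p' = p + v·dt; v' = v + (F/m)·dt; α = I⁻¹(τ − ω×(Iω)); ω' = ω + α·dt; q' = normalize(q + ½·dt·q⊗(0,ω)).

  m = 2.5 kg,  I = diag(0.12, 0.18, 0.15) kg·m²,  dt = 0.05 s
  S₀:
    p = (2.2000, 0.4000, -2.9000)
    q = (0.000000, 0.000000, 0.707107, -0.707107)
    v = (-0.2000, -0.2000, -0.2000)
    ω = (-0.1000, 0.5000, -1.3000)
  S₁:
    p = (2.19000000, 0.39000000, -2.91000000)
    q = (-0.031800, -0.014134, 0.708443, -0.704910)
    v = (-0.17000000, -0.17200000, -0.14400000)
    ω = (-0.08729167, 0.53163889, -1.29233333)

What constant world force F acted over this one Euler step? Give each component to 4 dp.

v₁ − v₀ = (0.03000000, 0.02800000, 0.05600000)
F = m·Δv/dt = (1.5000, 1.4000, 2.8000)

F = (1.5000, 1.4000, 2.8000)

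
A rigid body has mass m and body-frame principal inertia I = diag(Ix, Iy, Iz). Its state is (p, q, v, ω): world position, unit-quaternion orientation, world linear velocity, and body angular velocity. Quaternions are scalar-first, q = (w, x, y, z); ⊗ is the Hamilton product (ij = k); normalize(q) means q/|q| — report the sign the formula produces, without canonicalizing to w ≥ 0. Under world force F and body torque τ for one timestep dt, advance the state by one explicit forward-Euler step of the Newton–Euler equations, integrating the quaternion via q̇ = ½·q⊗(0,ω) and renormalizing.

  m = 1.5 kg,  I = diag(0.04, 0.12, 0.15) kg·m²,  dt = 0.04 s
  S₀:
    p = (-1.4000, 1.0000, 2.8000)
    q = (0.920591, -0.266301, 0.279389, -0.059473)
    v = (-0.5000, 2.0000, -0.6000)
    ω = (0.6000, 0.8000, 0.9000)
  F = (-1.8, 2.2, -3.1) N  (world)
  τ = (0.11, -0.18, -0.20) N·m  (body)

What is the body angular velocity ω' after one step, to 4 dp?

(τ − ω×Iω)/I = (2.2100, -1.0050, -1.5893)
new body rate ω' = (0.6884, 0.7598, 0.8364)

ω' = (0.6884, 0.7598, 0.8364)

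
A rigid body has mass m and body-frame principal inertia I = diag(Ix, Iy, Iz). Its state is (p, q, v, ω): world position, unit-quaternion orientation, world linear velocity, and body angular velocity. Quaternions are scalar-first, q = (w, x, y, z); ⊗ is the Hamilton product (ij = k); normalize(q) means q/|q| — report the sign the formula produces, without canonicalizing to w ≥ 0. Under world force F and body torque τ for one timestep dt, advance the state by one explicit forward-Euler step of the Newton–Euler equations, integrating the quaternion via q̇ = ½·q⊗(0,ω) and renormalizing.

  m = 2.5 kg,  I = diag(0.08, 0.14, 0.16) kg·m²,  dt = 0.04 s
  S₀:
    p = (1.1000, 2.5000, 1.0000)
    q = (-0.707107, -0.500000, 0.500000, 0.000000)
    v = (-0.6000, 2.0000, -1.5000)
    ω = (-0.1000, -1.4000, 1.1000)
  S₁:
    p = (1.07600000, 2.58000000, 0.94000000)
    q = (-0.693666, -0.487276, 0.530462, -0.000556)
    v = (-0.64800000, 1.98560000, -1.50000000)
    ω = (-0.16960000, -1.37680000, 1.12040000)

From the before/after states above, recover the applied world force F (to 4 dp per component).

F = (-3.0000, -0.9000, 0.0000)

velocity change Δv = (-0.04800000, -0.01440000, 0.00000000)
m·(v₁−v₀)/dt = (-3.0000, -0.9000, 0.0000)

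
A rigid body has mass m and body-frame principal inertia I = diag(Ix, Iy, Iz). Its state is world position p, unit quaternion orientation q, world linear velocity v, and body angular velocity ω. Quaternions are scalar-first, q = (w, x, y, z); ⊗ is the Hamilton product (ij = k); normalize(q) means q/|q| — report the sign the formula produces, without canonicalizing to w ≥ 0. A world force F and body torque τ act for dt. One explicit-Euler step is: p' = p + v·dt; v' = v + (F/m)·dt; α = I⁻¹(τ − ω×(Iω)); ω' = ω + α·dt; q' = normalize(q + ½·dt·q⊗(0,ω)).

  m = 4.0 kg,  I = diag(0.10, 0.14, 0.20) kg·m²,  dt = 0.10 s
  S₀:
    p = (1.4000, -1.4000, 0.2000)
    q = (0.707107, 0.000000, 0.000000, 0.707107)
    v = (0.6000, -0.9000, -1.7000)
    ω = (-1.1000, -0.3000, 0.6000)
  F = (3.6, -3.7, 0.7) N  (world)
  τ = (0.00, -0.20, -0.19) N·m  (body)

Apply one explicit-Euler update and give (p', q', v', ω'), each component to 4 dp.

(τ − ω×Iω)/I = (0.1080, -1.9000, -1.0160)
ω + α·dt = (-1.0892, -0.4900, 0.4984)
2q̇ = q⊗(0,ω) = (-0.4242642, -0.5656856, -0.9899498, 0.4242642)
updated quaternion q' = (0.6845, -0.0282, -0.0494, 0.7268)
a = F/m = (0.9000, -0.9250, 0.1750)
p + v·dt = (1.4600, -1.4900, 0.0300)
v' = v + a·dt = (0.6900, -0.9925, -1.6825)

p' = (1.4600, -1.4900, 0.0300)
q' = (0.6845, -0.0282, -0.0494, 0.7268)
v' = (0.6900, -0.9925, -1.6825)
ω' = (-1.0892, -0.4900, 0.4984)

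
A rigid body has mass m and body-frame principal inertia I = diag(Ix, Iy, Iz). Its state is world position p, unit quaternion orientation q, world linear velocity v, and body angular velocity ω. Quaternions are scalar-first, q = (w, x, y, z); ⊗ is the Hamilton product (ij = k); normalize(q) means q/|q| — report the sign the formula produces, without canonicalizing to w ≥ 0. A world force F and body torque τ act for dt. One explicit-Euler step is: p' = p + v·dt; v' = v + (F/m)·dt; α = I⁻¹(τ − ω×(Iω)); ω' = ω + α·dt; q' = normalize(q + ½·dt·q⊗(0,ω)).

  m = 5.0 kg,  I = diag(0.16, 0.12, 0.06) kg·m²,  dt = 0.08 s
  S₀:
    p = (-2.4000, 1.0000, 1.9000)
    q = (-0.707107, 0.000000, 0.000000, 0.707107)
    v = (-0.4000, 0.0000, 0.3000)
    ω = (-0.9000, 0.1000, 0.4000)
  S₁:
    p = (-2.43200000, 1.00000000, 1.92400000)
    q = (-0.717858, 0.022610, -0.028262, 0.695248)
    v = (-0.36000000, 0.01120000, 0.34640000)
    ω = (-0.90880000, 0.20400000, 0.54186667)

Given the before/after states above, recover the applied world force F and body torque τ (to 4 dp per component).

rate change Δω = (-0.00880000, 0.10400000, 0.14186667)
ω₀×(Iω₀) = (-0.0024, -0.0360, 0.0036)
applied torque τ = (-0.0200, 0.1200, 0.1100)
velocity change Δv = (0.04000000, 0.01120000, 0.04640000)
m·(v₁−v₀)/dt = (2.5000, 0.7000, 2.9000)

F = (2.5000, 0.7000, 2.9000)
τ = (-0.0200, 0.1200, 0.1100)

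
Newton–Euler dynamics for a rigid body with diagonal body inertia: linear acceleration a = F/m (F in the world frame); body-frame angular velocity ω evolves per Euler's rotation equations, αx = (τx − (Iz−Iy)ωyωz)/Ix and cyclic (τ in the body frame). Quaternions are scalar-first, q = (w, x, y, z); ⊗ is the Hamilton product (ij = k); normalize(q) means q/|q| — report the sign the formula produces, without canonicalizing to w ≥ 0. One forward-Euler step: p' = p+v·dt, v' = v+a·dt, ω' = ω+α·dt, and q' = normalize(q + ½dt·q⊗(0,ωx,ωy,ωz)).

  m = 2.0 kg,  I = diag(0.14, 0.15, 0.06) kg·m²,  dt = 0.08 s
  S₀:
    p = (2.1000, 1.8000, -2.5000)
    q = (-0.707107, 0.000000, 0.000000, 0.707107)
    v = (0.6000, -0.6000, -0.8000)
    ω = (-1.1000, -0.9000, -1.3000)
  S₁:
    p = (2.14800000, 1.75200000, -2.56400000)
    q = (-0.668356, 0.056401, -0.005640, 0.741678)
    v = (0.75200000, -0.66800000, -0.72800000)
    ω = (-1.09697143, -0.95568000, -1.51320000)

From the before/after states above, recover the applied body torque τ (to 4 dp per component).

τ = (-0.1000, 0.0100, -0.1500)

rate change Δω = (0.00302857, -0.05568000, -0.21320000)
precession coupling = (-0.1053, 0.1144, 0.0099)
I·α + gyro = (-0.1000, 0.0100, -0.1500)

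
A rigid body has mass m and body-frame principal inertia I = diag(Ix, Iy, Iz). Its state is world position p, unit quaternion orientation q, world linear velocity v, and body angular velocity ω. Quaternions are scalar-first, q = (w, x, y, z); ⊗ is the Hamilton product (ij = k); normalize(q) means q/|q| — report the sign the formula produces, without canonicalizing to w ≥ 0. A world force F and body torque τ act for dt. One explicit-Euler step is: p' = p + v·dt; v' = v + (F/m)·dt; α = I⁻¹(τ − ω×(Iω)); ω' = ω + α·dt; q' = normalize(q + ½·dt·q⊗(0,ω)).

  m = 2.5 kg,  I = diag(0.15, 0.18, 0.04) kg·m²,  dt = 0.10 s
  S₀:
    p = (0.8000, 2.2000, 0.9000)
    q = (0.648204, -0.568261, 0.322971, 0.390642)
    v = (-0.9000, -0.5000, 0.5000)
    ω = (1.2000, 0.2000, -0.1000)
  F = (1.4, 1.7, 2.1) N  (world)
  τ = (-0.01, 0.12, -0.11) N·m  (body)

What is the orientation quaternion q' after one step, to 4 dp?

q' = (0.6798, -0.5339, 0.3494, 0.3617)

Hamilton product q⊗(0,ω) = (0.6563832, 0.6674193, 0.5415851, -0.5660378)
q' = normalize(q + ½dt·q⊗(0,ω)) = (0.6798, -0.5339, 0.3494, 0.3617)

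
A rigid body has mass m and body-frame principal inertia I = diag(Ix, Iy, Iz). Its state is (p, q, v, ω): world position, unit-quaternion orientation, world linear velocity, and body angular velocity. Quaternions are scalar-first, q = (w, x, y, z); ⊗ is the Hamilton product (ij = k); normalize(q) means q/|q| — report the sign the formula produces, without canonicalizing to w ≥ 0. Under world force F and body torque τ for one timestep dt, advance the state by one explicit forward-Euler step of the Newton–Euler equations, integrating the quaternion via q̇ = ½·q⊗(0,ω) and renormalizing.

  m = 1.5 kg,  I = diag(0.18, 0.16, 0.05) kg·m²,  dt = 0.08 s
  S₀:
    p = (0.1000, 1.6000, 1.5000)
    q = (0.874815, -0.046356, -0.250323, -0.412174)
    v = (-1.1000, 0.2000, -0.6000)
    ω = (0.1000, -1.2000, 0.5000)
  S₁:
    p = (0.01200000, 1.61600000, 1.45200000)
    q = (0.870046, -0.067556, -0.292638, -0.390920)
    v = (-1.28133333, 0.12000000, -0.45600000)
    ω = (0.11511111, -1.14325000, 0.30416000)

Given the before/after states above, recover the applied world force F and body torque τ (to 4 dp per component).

ω₁ − ω₀ = (0.01511111, 0.05675000, -0.19584000)
precession coupling = (0.0660, 0.0065, 0.0024)
τ = I·(Δω/dt) + ω₀×(Iω₀) = (0.1000, 0.1200, -0.1200)
v₁ − v₀ = (-0.18133333, -0.08000000, 0.14400000)
F = m·Δv/dt = (-3.4000, -1.5000, 2.7000)

F = (-3.4000, -1.5000, 2.7000)
τ = (0.1000, 0.1200, -0.1200)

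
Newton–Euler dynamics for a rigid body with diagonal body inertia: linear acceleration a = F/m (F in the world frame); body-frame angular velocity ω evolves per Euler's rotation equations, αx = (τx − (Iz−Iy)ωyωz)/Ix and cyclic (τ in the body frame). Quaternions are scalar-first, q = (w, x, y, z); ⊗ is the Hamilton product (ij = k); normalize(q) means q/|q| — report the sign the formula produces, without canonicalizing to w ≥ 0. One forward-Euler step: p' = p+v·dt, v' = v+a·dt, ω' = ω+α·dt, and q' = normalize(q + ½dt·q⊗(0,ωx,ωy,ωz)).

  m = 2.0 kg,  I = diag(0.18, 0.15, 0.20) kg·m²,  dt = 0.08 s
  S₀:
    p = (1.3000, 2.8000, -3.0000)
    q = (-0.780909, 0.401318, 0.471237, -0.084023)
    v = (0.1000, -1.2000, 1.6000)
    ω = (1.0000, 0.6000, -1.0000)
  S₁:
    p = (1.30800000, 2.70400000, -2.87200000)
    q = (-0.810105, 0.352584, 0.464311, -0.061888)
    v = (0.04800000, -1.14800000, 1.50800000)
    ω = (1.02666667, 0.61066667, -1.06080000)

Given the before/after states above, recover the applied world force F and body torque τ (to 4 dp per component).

F = (-1.3000, 1.3000, -2.3000)
τ = (0.0300, 0.0400, -0.1700)

rate change Δω = (0.02666667, 0.01066667, -0.06080000)
ω₀×(Iω₀) = (-0.0300, 0.0200, -0.0180)
I·α + gyro = (0.0300, 0.0400, -0.1700)
Δv = v₁−v₀ = (-0.05200000, 0.05200000, -0.09200000)
F = m·Δv/dt = (-1.3000, 1.3000, -2.3000)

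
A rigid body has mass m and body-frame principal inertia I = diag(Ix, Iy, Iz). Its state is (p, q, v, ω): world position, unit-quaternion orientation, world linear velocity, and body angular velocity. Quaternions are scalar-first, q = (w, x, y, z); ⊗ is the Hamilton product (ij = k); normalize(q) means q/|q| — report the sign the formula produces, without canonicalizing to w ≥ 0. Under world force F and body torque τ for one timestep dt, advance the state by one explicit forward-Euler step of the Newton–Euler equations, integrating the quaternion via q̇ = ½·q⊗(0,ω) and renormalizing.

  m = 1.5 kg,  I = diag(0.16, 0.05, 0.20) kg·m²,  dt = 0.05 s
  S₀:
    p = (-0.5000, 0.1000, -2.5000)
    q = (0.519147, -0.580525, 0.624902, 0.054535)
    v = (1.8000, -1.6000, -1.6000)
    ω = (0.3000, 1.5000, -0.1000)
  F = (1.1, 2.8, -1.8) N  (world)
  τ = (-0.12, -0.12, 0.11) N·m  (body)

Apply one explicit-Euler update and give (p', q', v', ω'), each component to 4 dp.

p' = (-0.4100, 0.0200, -2.5800)
q' = (0.4998, -0.5798, 0.6429, 0.0268)
v' = (1.8367, -1.5067, -1.6600)
ω' = (0.2695, 1.3788, -0.0601)

p + v·dt = (-0.4100, 0.0200, -2.5800)
new velocity v' = (1.8367, -1.5067, -1.6600)
ω×(Iω) gyroscopic = (-0.0225, 0.0012, -0.0495)
(τ − ω×Iω)/I = (-0.6094, -2.4240, 0.7975)
new body rate ω' = (0.2695, 1.3788, -0.0601)
2q̇ = q⊗(0,ω) = (-0.7577420, 0.0114514, 0.7370285, -1.1101728)
updated quaternion q' = (0.4998, -0.5798, 0.6429, 0.0268)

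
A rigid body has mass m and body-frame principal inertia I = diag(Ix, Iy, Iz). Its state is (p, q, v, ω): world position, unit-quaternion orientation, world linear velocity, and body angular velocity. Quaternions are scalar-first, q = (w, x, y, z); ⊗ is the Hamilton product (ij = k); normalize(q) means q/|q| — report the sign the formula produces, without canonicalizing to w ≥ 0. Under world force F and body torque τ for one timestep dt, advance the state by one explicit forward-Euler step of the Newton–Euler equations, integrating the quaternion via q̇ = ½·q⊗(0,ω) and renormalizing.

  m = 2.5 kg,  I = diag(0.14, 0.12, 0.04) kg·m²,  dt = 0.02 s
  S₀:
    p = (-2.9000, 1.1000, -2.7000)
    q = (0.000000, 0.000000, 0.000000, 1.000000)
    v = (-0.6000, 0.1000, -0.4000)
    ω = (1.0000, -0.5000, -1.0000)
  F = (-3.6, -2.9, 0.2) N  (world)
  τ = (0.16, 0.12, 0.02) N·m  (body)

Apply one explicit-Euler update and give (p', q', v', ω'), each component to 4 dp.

p' = (-2.9120, 1.1020, -2.7080)
q' = (0.0100, 0.0050, 0.0100, 0.9999)
v' = (-0.6288, 0.0768, -0.3984)
ω' = (1.0286, -0.4633, -0.9950)

angular accel α = (1.4286, 1.8333, 0.2500)
new body rate ω' = (1.0286, -0.4633, -0.9950)
2q̇ = q⊗(0,ω) = (1.0000000, 0.5000000, 1.0000000, 0.0000000)
updated quaternion q' = (0.0100, 0.0050, 0.0100, 0.9999)
linear accel F/m = (-1.4400, -1.1600, 0.0800)
p' = p + v·dt = (-2.9120, 1.1020, -2.7080)
v' = v + a·dt = (-0.6288, 0.0768, -0.3984)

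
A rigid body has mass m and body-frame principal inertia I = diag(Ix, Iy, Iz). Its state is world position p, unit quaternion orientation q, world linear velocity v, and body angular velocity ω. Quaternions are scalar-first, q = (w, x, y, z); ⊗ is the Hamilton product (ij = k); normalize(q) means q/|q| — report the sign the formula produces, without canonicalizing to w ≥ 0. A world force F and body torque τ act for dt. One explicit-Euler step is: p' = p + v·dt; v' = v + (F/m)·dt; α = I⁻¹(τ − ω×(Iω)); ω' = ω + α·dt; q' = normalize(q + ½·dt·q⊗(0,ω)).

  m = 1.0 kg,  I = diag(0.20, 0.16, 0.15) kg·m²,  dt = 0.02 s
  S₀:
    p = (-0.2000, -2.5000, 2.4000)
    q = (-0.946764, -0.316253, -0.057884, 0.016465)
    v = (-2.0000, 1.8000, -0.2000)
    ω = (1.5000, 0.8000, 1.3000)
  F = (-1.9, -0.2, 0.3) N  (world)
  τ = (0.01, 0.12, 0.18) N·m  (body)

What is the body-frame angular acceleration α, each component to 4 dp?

α = (0.1020, 0.1406, 1.5200)

precession coupling ω×(Iω) = (-0.0104, 0.0975, -0.0480)
angular accel α = (0.1020, 0.1406, 1.5200)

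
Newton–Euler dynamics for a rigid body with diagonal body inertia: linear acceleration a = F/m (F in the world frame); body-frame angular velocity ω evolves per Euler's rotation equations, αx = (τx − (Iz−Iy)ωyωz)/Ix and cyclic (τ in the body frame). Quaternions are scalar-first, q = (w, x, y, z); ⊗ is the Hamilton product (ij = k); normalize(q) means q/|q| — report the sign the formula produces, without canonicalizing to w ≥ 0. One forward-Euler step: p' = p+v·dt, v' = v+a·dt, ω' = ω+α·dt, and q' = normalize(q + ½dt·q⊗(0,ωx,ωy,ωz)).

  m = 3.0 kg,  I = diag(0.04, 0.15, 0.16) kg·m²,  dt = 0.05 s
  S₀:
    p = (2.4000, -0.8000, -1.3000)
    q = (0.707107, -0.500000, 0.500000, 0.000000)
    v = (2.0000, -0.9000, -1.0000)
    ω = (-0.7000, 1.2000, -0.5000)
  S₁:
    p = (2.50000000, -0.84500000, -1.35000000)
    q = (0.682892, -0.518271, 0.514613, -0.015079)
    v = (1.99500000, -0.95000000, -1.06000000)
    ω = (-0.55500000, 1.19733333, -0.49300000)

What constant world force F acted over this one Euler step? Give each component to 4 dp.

F = (-0.3000, -3.0000, -3.6000)

v₁ − v₀ = (-0.00500000, -0.05000000, -0.06000000)
applied force F = (-0.3000, -3.0000, -3.6000)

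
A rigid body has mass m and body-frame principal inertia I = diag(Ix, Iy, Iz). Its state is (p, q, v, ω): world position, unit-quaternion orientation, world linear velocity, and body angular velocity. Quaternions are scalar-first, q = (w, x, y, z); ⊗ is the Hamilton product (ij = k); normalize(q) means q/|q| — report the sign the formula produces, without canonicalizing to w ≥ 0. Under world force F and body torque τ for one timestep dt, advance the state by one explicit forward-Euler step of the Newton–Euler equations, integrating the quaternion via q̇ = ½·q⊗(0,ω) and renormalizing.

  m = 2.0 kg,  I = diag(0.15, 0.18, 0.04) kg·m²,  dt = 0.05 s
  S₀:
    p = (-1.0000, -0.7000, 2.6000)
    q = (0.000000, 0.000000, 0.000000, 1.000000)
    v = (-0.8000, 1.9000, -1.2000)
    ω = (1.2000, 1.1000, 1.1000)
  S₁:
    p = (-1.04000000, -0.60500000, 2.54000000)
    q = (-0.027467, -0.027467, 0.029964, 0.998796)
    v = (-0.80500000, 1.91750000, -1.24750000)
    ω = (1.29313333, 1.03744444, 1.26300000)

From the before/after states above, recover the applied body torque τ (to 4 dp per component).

ω₁ − ω₀ = (0.09313333, -0.06255556, 0.16300000)
gyro term ω₀×Iω₀ = (-0.1694, 0.1452, 0.0396)
I·α + gyro = (0.1100, -0.0800, 0.1700)

τ = (0.1100, -0.0800, 0.1700)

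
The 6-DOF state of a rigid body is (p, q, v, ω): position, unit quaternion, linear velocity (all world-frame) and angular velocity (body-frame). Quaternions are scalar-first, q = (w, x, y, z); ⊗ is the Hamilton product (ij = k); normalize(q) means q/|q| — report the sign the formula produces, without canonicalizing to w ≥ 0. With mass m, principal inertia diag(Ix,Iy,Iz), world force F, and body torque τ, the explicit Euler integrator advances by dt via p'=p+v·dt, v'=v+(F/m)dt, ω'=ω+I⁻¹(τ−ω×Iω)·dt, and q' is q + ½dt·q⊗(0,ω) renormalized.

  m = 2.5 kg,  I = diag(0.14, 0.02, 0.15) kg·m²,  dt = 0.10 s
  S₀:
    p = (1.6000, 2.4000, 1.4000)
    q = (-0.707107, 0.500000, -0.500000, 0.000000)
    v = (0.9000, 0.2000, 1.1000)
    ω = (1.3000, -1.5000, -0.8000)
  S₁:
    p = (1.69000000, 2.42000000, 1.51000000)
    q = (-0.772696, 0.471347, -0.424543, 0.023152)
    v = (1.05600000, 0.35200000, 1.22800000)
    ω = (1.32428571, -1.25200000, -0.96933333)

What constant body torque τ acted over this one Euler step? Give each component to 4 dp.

τ = (0.1900, 0.0600, -0.0200)

rate change Δω = (0.02428571, 0.24800000, -0.16933333)
τ = I·(Δω/dt) + ω₀×(Iω₀) = (0.1900, 0.0600, -0.0200)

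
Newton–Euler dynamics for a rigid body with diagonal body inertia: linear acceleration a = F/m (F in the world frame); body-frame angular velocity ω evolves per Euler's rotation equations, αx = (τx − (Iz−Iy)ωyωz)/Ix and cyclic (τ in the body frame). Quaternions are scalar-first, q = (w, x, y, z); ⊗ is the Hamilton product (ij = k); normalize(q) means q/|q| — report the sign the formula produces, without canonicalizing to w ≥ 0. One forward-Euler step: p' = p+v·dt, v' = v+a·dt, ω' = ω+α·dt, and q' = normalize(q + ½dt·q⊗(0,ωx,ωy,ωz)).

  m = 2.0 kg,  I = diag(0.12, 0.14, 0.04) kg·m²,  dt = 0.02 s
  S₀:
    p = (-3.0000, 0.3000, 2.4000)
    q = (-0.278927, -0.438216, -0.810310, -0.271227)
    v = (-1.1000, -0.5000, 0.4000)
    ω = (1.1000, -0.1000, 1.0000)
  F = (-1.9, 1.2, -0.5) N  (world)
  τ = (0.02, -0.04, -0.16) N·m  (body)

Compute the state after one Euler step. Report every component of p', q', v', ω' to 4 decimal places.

p' = (-3.0220, 0.2900, 2.4080)
q' = (-0.2722, -0.4496, -0.8085, -0.2646)
v' = (-1.1190, -0.4880, 0.3950)
ω' = (1.1017, -0.1183, 0.9211)

ω×(Iω) gyroscopic = (0.0100, 0.0880, -0.0022)
α = I⁻¹(τ − ω×Iω) = (0.0833, -0.9143, -3.9450)
ω + α·dt = (1.1017, -0.1183, 0.9211)
2q̇ = q⊗(0,ω) = (0.6722336, -1.1442524, 0.1677590, 0.6562356)
q + ½dt·q⊗(0,ω), renormalized = (-0.2722, -0.4496, -0.8085, -0.2646)
p' = p + v·dt = (-3.0220, 0.2900, 2.4080)
v' = v + a·dt = (-1.1190, -0.4880, 0.3950)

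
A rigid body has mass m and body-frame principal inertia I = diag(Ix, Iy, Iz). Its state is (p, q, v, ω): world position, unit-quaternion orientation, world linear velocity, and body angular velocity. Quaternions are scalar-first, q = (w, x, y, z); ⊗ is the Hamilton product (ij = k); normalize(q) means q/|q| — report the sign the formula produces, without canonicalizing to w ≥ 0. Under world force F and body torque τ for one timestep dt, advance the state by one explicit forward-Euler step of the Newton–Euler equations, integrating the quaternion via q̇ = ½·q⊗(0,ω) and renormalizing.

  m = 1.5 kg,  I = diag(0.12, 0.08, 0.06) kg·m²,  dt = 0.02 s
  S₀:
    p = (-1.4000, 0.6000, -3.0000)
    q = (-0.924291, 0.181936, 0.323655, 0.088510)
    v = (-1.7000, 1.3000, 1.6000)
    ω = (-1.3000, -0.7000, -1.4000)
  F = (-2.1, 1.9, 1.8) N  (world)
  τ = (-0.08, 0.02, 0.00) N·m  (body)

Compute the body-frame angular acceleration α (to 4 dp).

precession coupling ω×(Iω) = (-0.0196, 0.1092, -0.0364)
angular accel α = (-0.5033, -1.1150, 0.6067)

α = (-0.5033, -1.1150, 0.6067)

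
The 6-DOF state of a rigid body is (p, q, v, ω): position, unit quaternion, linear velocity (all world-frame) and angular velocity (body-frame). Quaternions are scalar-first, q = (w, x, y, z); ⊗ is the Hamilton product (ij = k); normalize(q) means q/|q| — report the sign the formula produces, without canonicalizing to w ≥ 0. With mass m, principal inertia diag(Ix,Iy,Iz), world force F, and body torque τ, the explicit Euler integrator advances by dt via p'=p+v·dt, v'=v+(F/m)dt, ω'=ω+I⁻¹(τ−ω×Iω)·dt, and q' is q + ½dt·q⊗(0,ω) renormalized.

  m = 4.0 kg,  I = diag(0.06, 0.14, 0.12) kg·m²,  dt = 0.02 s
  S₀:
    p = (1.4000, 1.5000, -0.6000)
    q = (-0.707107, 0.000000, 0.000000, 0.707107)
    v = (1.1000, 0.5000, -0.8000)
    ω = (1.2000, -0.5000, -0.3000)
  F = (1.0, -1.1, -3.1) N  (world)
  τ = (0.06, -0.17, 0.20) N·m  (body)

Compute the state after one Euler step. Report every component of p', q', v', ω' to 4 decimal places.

ω×(Iω) gyroscopic = (-0.0030, 0.0216, -0.0480)
(τ − ω×Iω)/I = (1.0500, -1.3686, 2.0667)
new body rate ω' = (1.2210, -0.5274, -0.2587)
Hamilton product q⊗(0,ω) = (0.2121321, -0.4949749, 1.2020819, 0.2121321)
updated quaternion q' = (-0.7049, -0.0049, 0.0120, 0.7092)
a = (0.2500, -0.2750, -0.7750)
p' = p + v·dt = (1.4220, 1.5100, -0.6160)
new velocity v' = (1.1050, 0.4945, -0.8155)

p' = (1.4220, 1.5100, -0.6160)
q' = (-0.7049, -0.0049, 0.0120, 0.7092)
v' = (1.1050, 0.4945, -0.8155)
ω' = (1.2210, -0.5274, -0.2587)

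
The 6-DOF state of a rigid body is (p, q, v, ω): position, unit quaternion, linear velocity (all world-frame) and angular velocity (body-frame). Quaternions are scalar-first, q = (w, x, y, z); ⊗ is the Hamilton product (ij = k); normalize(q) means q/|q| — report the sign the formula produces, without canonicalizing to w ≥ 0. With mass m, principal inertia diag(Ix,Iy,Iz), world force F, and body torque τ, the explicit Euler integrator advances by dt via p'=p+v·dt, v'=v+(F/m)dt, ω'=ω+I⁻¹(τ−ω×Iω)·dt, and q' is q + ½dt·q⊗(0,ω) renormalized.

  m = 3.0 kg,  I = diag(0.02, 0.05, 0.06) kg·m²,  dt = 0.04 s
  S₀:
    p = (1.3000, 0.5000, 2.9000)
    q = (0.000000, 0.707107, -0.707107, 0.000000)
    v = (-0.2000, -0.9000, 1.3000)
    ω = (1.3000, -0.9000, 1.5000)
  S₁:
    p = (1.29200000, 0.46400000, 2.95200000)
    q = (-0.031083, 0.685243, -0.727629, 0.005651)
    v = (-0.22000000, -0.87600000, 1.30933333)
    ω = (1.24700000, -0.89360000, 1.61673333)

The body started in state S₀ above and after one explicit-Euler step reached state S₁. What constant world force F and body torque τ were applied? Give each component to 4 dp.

v₁ − v₀ = (-0.02000000, 0.02400000, 0.00933333)
F = m·Δv/dt = (-1.5000, 1.8000, 0.7000)
ω₁ − ω₀ = (-0.05300000, 0.00640000, 0.11673333)
I·α + gyro = (-0.0400, -0.0700, 0.1400)

F = (-1.5000, 1.8000, 0.7000)
τ = (-0.0400, -0.0700, 0.1400)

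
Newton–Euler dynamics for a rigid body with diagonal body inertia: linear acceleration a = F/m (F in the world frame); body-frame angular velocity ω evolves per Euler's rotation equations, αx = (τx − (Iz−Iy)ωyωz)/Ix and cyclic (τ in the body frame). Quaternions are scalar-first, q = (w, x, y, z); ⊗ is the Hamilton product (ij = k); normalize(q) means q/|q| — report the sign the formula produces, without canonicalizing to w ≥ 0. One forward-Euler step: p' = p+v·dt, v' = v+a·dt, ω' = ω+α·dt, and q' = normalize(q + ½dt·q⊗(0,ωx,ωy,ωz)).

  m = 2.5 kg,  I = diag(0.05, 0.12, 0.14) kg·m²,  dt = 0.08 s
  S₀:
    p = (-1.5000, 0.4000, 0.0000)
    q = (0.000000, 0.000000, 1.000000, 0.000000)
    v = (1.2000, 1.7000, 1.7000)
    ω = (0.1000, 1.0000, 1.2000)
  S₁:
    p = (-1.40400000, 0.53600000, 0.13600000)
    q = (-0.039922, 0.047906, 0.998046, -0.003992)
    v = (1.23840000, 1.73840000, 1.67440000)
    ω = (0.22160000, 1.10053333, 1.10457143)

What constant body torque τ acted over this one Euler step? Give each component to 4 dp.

τ = (0.1000, 0.1400, -0.1600)

Δω = ω₁−ω₀ = (0.12160000, 0.10053333, -0.09542857)
I·α + gyro = (0.1000, 0.1400, -0.1600)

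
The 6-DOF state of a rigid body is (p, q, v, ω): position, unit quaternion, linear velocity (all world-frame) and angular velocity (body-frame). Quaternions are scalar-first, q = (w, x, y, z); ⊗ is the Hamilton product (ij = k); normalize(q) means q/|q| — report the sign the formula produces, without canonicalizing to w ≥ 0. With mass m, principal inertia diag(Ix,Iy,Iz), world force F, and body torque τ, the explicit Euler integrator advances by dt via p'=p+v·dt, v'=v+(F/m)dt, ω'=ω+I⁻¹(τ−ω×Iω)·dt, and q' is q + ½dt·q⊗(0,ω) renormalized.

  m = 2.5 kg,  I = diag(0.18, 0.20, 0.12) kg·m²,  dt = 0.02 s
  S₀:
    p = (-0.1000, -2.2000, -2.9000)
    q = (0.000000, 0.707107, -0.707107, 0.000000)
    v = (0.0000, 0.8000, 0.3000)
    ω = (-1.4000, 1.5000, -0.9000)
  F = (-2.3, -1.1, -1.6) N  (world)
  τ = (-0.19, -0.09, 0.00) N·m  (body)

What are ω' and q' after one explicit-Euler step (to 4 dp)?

angular accel α = (-1.6556, -0.8280, 0.3500)
new body rate ω' = (-1.4331, 1.4834, -0.8930)
2q̇ = q⊗(0,ω) = (2.0506103, 0.6363963, 0.6363963, 0.0707107)
updated quaternion q' = (0.0205, 0.7133, -0.7006, 0.0007)

ω' = (-1.4331, 1.4834, -0.8930)
q' = (0.0205, 0.7133, -0.7006, 0.0007)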